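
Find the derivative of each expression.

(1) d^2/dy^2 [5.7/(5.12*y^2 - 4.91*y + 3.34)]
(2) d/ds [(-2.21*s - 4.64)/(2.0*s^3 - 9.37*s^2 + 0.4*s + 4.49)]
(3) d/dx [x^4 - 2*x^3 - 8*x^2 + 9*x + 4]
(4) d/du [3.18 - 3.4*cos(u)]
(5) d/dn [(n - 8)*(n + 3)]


(1) = (-298.84416*y^2 + 286.58688*y + 5.7*(10.24*y - 4.91)*(20.48*y - 9.82) - 194.94912)/(5.12*y^2 - 4.91*y + 3.34)^3
(2) = (8.84*s^3 + 7.1323*s^2 - 86.9536*s - 8.0669)/(4.0*s^6 - 37.48*s^5 + 89.3969*s^4 + 10.464*s^3 - 83.9826*s^2 + 3.592*s + 20.1601)
(3) = 4*x^3 - 6*x^2 - 16*x + 9
(4) = 3.4*sin(u)
(5) = 2*n - 5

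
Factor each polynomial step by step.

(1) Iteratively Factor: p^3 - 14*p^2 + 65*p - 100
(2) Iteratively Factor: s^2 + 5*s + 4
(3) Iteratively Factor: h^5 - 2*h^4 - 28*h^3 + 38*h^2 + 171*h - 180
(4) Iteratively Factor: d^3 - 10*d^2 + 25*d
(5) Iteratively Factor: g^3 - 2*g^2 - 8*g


(1) = (p - 5)*(p^2 - 9*p + 20) = (p - 5)^2*(p - 4)
(2) = (s + 4)*(s + 1)
(3) = (h + 3)*(h^4 - 5*h^3 - 13*h^2 + 77*h - 60) = (h - 5)*(h + 3)*(h^3 - 13*h + 12) = (h - 5)*(h - 3)*(h + 3)*(h^2 + 3*h - 4) = (h - 5)*(h - 3)*(h + 3)*(h + 4)*(h - 1)
(4) = (d - 5)*(d^2 - 5*d) = (d - 5)^2*(d)
(5) = (g + 2)*(g^2 - 4*g) = (g - 4)*(g + 2)*(g)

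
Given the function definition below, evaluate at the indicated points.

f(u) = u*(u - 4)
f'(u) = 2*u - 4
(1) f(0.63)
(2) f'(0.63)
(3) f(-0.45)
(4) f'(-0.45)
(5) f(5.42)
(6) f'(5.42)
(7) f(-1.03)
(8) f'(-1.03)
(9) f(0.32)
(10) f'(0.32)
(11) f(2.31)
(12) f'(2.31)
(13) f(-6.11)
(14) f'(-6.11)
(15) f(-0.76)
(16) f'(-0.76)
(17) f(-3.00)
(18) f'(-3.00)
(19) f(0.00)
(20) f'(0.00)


(1) = -2.12
(2) = -2.74
(3) = 2.00
(4) = -4.90
(5) = 7.70
(6) = 6.84
(7) = 5.18
(8) = -6.06
(9) = -1.18
(10) = -3.36
(11) = -3.90
(12) = 0.62
(13) = 61.77
(14) = -16.22
(15) = 3.62
(16) = -5.52
(17) = 21.00
(18) = -10.00
(19) = 0.00
(20) = -4.00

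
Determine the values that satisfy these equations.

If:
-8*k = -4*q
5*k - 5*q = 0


Then:
k = 0
q = 0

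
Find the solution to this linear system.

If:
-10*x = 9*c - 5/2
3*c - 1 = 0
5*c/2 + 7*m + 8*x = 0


Then:
c = 1/3
m = -13/210
x = -1/20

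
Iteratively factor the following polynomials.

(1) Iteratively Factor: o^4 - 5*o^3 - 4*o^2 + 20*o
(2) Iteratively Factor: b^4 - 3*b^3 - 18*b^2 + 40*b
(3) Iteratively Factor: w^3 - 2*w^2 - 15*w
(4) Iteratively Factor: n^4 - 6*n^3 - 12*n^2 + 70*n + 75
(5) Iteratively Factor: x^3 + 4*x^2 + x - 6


(1) = (o + 2)*(o^3 - 7*o^2 + 10*o) = o*(o + 2)*(o^2 - 7*o + 10) = o*(o - 2)*(o + 2)*(o - 5)
(2) = (b - 2)*(b^3 - b^2 - 20*b) = b*(b - 2)*(b^2 - b - 20) = b*(b - 2)*(b + 4)*(b - 5)
(3) = (w - 5)*(w^2 + 3*w) = w*(w - 5)*(w + 3)
(4) = (n - 5)*(n^3 - n^2 - 17*n - 15) = (n - 5)^2*(n^2 + 4*n + 3) = (n - 5)^2*(n + 1)*(n + 3)
(5) = (x + 3)*(x^2 + x - 2) = (x - 1)*(x + 3)*(x + 2)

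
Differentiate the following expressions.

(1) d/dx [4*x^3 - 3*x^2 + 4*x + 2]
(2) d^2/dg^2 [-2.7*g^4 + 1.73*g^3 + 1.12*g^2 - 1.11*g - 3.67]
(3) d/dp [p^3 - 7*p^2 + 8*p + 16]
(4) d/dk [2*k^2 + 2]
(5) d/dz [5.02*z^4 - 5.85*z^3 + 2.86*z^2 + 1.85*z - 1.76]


(1) = 12*x^2 - 6*x + 4
(2) = -32.4*g^2 + 10.38*g + 2.24
(3) = 3*p^2 - 14*p + 8
(4) = 4*k
(5) = 20.08*z^3 - 17.55*z^2 + 5.72*z + 1.85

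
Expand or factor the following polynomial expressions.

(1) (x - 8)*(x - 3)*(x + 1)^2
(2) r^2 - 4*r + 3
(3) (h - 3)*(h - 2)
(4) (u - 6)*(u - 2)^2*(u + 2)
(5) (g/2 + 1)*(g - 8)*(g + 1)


(1) = x^4 - 9*x^3 + 3*x^2 + 37*x + 24
(2) = (r - 3)*(r - 1)
(3) = h^2 - 5*h + 6
(4) = u^4 - 8*u^3 + 8*u^2 + 32*u - 48
(5) = g^3/2 - 5*g^2/2 - 11*g - 8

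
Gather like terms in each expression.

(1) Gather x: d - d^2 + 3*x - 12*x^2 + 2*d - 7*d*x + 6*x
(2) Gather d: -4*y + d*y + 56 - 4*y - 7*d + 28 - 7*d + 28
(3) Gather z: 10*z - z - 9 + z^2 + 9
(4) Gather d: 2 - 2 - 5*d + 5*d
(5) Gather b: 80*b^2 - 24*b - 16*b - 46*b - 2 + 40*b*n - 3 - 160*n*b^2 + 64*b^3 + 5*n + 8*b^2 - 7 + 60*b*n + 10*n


(1) = -d^2 + 3*d - 12*x^2 + x*(9 - 7*d)
(2) = d*(y - 14) - 8*y + 112
(3) = z^2 + 9*z
(4) = 0
(5) = 64*b^3 + b^2*(88 - 160*n) + b*(100*n - 86) + 15*n - 12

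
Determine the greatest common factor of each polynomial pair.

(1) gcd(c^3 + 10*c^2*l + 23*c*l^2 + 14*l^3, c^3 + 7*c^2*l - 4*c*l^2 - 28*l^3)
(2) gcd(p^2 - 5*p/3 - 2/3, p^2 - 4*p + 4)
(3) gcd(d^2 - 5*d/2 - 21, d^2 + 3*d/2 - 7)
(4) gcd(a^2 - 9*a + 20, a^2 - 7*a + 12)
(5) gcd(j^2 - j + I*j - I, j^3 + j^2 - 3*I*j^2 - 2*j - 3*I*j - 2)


(1) = c^2 + 9*c*l + 14*l^2
(2) = p - 2
(3) = gcd((d - 6)*(d + 7/2), (d - 2)*(d + 7/2)) = d + 7/2
(4) = gcd((a - 5)*(a - 4), (a - 4)*(a - 3)) = a - 4
(5) = 1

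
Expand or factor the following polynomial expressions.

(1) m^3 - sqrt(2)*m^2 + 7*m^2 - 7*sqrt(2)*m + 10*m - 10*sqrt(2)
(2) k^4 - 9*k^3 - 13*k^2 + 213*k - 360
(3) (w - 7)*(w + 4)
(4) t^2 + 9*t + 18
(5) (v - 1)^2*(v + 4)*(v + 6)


(1) = (m + 2)*(m + 5)*(m - sqrt(2))
(2) = (k - 8)*(k - 3)^2*(k + 5)
(3) = w^2 - 3*w - 28
(4) = (t + 3)*(t + 6)
(5) = v^4 + 8*v^3 + 5*v^2 - 38*v + 24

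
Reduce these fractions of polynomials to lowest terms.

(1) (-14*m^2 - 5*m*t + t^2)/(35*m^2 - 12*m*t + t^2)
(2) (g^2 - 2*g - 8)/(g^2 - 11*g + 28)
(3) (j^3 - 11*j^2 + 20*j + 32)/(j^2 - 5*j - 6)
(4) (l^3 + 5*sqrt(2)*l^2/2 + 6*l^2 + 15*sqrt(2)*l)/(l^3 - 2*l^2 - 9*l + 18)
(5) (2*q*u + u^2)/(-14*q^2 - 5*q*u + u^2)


(1) = (2*m + t)/(-5*m + t)
(2) = (g + 2)/(g - 7)
(3) = (j^2 - 12*j + 32)/(j - 6)
(4) = (2*l^3 + l^2*(5*sqrt(2) + 12) + 30*sqrt(2)*l)/(2*l^3 - 4*l^2 - 18*l + 36)
(5) = -u/(7*q - u)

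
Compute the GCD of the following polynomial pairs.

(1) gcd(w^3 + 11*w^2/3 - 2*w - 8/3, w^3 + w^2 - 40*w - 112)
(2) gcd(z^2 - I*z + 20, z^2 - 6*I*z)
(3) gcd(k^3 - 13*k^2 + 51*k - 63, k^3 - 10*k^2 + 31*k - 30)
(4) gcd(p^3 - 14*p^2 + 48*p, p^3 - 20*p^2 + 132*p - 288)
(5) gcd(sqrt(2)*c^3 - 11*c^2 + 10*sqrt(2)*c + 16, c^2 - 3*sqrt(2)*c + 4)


(1) = gcd((w - 1)*(w + 2/3)*(w + 4), (w - 7)*(w + 4)^2) = w + 4
(2) = gcd((z - 5*I)*(z + 4*I), z*(z - 6*I)) = 1
(3) = k - 3
(4) = p^2 - 14*p + 48
(5) = gcd((c - 4*sqrt(2))*(c - 2*sqrt(2))*(sqrt(2)*c + 1), (c - 2*sqrt(2))*(c - sqrt(2))) = c - 2*sqrt(2)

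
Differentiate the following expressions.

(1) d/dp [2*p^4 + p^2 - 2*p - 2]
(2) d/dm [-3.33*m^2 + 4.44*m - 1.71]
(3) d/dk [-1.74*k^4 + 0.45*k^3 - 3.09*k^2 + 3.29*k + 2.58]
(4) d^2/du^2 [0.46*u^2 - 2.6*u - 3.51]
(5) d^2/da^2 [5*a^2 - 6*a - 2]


(1) = 8*p^3 + 2*p - 2
(2) = 4.44 - 6.66*m
(3) = -6.96*k^3 + 1.35*k^2 - 6.18*k + 3.29
(4) = 0.920000000000000
(5) = 10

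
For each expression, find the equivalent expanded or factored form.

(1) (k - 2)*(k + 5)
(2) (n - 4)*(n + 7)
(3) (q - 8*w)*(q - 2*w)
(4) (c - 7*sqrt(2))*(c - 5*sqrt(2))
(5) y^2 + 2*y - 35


(1) = k^2 + 3*k - 10
(2) = n^2 + 3*n - 28
(3) = q^2 - 10*q*w + 16*w^2
(4) = c^2 - 12*sqrt(2)*c + 70
(5) = (y - 5)*(y + 7)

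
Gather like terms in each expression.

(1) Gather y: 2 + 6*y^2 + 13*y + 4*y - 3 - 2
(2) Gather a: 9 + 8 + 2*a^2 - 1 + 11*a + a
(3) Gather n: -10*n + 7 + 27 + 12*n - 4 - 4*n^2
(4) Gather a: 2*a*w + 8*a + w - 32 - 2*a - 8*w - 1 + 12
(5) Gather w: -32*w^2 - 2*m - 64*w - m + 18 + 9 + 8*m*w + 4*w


(1) = 6*y^2 + 17*y - 3
(2) = 2*a^2 + 12*a + 16
(3) = -4*n^2 + 2*n + 30
(4) = a*(2*w + 6) - 7*w - 21
(5) = -3*m - 32*w^2 + w*(8*m - 60) + 27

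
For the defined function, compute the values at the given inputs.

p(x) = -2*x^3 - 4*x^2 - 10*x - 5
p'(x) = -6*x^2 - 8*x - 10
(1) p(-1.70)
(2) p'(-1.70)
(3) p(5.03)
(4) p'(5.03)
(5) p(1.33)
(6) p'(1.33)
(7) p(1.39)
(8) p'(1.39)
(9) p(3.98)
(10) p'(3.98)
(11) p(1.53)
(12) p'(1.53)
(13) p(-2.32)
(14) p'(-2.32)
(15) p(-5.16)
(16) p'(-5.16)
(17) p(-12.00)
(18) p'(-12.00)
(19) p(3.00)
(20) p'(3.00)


(1) = 10.27
(2) = -13.74
(3) = -411.03
(4) = -202.05
(5) = -30.08
(6) = -31.25
(7) = -32.00
(8) = -32.71
(9) = -234.25
(10) = -136.88
(11) = -36.83
(12) = -36.29
(13) = 21.64
(14) = -23.73
(15) = 214.87
(16) = -128.47
(17) = 2995.00
(18) = -778.00
(19) = -125.00
(20) = -88.00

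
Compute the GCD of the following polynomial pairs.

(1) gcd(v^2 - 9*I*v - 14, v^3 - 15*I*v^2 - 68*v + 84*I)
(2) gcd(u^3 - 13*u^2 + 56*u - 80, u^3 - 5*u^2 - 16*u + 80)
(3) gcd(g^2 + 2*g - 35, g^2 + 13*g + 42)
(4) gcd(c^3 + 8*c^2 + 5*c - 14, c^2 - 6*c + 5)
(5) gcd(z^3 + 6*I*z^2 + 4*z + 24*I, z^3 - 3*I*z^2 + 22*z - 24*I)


(1) = gcd((v - 7*I)*(v - 2*I), (v - 7*I)*(v - 6*I)*(v - 2*I)) = v^2 - 9*I*v - 14
(2) = u^2 - 9*u + 20
(3) = gcd((g - 5)*(g + 7), (g + 6)*(g + 7)) = g + 7
(4) = gcd((c - 1)*(c + 2)*(c + 7), (c - 5)*(c - 1)) = c - 1
(5) = gcd((z - 2*I)*(z + 2*I)*(z + 6*I), (z - 6*I)*(z - I)*(z + 4*I)) = 1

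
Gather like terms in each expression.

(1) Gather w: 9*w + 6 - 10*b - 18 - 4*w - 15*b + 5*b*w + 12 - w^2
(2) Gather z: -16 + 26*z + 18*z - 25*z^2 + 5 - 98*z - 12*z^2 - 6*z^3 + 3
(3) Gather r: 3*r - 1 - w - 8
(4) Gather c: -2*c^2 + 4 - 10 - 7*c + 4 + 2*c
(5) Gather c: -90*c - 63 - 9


(1) = -25*b - w^2 + w*(5*b + 5)
(2) = -6*z^3 - 37*z^2 - 54*z - 8
(3) = 3*r - w - 9
(4) = -2*c^2 - 5*c - 2
(5) = -90*c - 72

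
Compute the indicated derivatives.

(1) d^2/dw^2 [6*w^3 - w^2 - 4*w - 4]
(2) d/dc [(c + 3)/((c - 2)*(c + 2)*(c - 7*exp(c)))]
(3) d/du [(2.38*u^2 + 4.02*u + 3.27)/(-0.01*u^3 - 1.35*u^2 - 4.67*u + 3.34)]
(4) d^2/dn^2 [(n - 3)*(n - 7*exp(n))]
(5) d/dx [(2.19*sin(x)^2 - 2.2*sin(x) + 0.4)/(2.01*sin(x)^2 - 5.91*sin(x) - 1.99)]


(1) = 36*w - 2
(2) = ((c - 2)*(c + 2)*(c + 3)*(7*exp(c) - 1) + (c - 2)*(c + 2)*(c - 7*exp(c)) - (c - 2)*(c + 3)*(c - 7*exp(c)) - (c + 2)*(c + 3)*(c - 7*exp(c)))/((c - 2)^2*(c + 2)^2*(c - 7*exp(c))^2)
(3) = (0.0238*u^4 + 0.0804*u^3 - 5.5895*u^2 + 24.7274*u + 28.6977)/(0.0001*u^6 + 0.027*u^5 + 1.9159*u^4 + 12.5422*u^3 + 12.7909*u^2 - 31.1956*u + 11.1556)
(4) = -7*n*exp(n) + 7*exp(n) + 2
(5) = (-8.5209*sin(x)^2 - 10.3242*sin(x) + 6.742)*cos(x)/(4.0401*sin(x)^4 - 23.7582*sin(x)^3 + 26.9283*sin(x)^2 + 23.5218*sin(x) + 3.9601)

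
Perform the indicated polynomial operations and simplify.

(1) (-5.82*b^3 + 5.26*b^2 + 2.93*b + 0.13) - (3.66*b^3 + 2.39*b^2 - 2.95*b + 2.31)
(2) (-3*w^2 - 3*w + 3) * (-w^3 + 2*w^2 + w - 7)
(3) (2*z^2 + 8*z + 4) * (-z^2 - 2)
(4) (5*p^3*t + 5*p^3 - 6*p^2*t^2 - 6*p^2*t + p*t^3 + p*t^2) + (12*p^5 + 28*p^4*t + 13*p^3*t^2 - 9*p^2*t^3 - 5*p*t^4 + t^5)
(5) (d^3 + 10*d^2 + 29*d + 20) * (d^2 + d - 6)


(1) = -9.48*b^3 + 2.87*b^2 + 5.88*b - 2.18
(2) = 3*w^5 - 3*w^4 - 12*w^3 + 24*w^2 + 24*w - 21
(3) = -2*z^4 - 8*z^3 - 8*z^2 - 16*z - 8
(4) = 12*p^5 + 28*p^4*t + 13*p^3*t^2 + 5*p^3*t + 5*p^3 - 9*p^2*t^3 - 6*p^2*t^2 - 6*p^2*t - 5*p*t^4 + p*t^3 + p*t^2 + t^5
(5) = d^5 + 11*d^4 + 33*d^3 - 11*d^2 - 154*d - 120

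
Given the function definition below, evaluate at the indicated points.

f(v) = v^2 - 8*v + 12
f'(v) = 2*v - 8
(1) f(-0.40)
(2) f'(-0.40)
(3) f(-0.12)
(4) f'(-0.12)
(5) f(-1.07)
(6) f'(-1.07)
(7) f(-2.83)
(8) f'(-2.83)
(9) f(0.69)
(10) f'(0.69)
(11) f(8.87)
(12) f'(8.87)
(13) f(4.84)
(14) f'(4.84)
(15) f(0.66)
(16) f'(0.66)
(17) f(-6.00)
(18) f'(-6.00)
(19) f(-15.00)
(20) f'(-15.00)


(1) = 15.36
(2) = -8.80
(3) = 12.97
(4) = -8.24
(5) = 21.70
(6) = -10.14
(7) = 42.65
(8) = -13.66
(9) = 6.96
(10) = -6.62
(11) = 19.72
(12) = 9.74
(13) = -3.29
(14) = 1.68
(15) = 7.16
(16) = -6.68
(17) = 96.00
(18) = -20.00
(19) = 357.00
(20) = -38.00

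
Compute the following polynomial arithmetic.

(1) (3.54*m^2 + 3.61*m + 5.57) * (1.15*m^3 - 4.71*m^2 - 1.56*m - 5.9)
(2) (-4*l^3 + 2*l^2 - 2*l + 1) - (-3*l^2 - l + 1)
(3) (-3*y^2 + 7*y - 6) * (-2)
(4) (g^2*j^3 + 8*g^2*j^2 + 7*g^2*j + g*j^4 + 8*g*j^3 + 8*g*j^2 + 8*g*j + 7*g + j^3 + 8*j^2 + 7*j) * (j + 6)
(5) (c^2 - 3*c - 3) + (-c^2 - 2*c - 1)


(1) = 4.071*m^5 - 12.5219*m^4 - 16.12*m^3 - 52.7523*m^2 - 29.9882*m - 32.863
(2) = -4*l^3 + 5*l^2 - l
(3) = 6*y^2 - 14*y + 12
(4) = g^2*j^4 + 14*g^2*j^3 + 55*g^2*j^2 + 42*g^2*j + g*j^5 + 14*g*j^4 + 56*g*j^3 + 56*g*j^2 + 55*g*j + 42*g + j^4 + 14*j^3 + 55*j^2 + 42*j
(5) = -5*c - 4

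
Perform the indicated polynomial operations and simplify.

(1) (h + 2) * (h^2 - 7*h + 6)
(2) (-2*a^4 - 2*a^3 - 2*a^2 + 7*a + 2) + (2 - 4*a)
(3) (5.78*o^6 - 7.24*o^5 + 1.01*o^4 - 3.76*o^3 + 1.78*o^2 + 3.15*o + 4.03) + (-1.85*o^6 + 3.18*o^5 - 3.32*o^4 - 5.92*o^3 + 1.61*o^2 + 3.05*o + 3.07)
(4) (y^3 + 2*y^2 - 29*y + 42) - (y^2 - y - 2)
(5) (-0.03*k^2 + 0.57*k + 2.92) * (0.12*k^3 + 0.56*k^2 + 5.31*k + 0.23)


(1) = h^3 - 5*h^2 - 8*h + 12
(2) = -2*a^4 - 2*a^3 - 2*a^2 + 3*a + 4
(3) = 3.93*o^6 - 4.06*o^5 - 2.31*o^4 - 9.68*o^3 + 3.39*o^2 + 6.2*o + 7.1
(4) = y^3 + y^2 - 28*y + 44
(5) = -0.0036*k^5 + 0.0516*k^4 + 0.5103*k^3 + 4.655*k^2 + 15.6363*k + 0.6716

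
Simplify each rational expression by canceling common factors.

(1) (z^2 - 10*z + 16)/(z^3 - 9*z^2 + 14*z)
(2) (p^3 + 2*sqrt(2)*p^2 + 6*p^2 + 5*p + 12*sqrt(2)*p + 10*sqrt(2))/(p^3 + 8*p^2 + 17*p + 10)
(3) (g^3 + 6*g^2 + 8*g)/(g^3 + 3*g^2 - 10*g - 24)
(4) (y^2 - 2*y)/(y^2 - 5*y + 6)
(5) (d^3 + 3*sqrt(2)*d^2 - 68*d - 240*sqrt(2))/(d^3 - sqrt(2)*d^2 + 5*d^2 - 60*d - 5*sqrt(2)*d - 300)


(1) = (z - 8)/(z^2 - 7*z)
(2) = (p + 2*sqrt(2))/(p + 2)
(3) = g/(g - 3)
(4) = y/(y - 3)
(5) = (d + 4*sqrt(2))/(d + 5)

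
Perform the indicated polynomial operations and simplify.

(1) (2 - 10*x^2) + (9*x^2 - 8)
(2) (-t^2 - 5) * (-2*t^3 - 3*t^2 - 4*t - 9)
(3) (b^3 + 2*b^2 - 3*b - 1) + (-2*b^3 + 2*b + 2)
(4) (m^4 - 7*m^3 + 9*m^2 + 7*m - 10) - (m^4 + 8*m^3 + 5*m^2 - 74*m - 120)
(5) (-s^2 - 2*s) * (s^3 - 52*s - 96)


(1) = -x^2 - 6
(2) = 2*t^5 + 3*t^4 + 14*t^3 + 24*t^2 + 20*t + 45
(3) = -b^3 + 2*b^2 - b + 1
(4) = -15*m^3 + 4*m^2 + 81*m + 110
(5) = -s^5 - 2*s^4 + 52*s^3 + 200*s^2 + 192*s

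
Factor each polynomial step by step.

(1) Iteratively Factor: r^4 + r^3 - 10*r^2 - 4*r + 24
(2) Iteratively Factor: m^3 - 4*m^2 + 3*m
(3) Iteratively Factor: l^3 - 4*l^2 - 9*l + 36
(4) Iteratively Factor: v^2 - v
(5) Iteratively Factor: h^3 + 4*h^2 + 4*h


(1) = (r + 3)*(r^3 - 2*r^2 - 4*r + 8) = (r - 2)*(r + 3)*(r^2 - 4) = (r - 2)^2*(r + 3)*(r + 2)
(2) = (m - 3)*(m^2 - m) = (m - 3)*(m - 1)*(m)
(3) = (l - 3)*(l^2 - l - 12) = (l - 4)*(l - 3)*(l + 3)
(4) = (v)*(v - 1)
(5) = (h + 2)*(h^2 + 2*h) = h*(h + 2)*(h + 2)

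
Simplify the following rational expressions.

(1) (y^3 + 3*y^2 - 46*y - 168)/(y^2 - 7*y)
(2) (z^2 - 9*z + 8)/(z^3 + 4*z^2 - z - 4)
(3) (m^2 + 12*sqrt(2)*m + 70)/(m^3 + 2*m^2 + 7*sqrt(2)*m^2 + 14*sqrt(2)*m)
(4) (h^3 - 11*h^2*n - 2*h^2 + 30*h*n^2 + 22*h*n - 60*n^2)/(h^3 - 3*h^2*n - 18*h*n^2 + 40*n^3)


(1) = (y^2 + 10*y + 24)/y
(2) = (z - 8)/(z^2 + 5*z + 4)
(3) = (m + 5*sqrt(2))/(m^2 + 2*m)
(4) = (h^2 - 6*h*n - 2*h + 12*n)/(h^2 + 2*h*n - 8*n^2)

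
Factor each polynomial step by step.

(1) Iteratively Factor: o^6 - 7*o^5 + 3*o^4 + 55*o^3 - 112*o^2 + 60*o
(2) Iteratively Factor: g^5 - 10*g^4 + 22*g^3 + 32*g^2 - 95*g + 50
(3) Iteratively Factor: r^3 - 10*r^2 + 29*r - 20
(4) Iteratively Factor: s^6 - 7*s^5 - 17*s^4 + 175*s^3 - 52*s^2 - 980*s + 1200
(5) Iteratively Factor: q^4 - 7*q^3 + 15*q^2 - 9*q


(1) = (o - 2)*(o^5 - 5*o^4 - 7*o^3 + 41*o^2 - 30*o) = (o - 5)*(o - 2)*(o^4 - 7*o^2 + 6*o) = o*(o - 5)*(o - 2)*(o^3 - 7*o + 6) = o*(o - 5)*(o - 2)^2*(o^2 + 2*o - 3) = o*(o - 5)*(o - 2)^2*(o + 3)*(o - 1)
(2) = (g - 5)*(g^4 - 5*g^3 - 3*g^2 + 17*g - 10) = (g - 5)*(g - 1)*(g^3 - 4*g^2 - 7*g + 10) = (g - 5)^2*(g - 1)*(g^2 + g - 2) = (g - 5)^2*(g - 1)^2*(g + 2)
(3) = (r - 5)*(r^2 - 5*r + 4) = (r - 5)*(r - 1)*(r - 4)
(4) = (s + 3)*(s^5 - 10*s^4 + 13*s^3 + 136*s^2 - 460*s + 400) = (s - 5)*(s + 3)*(s^4 - 5*s^3 - 12*s^2 + 76*s - 80) = (s - 5)^2*(s + 3)*(s^3 - 12*s + 16) = (s - 5)^2*(s - 2)*(s + 3)*(s^2 + 2*s - 8) = (s - 5)^2*(s - 2)^2*(s + 3)*(s + 4)
(5) = (q)*(q^3 - 7*q^2 + 15*q - 9) = q*(q - 1)*(q^2 - 6*q + 9) = q*(q - 3)*(q - 1)*(q - 3)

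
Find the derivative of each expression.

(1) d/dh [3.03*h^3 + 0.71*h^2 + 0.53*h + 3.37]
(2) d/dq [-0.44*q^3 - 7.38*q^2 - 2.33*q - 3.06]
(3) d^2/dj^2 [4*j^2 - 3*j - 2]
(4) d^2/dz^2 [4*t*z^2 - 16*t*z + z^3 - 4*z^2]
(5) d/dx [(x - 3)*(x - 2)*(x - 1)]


(1) = 9.09*h^2 + 1.42*h + 0.53
(2) = -1.32*q^2 - 14.76*q - 2.33
(3) = 8
(4) = 8*t + 6*z - 8
(5) = 3*x^2 - 12*x + 11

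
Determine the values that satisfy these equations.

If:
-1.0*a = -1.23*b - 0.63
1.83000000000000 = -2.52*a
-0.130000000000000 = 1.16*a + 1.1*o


Then:
a = -0.73
b = -1.10
o = 0.65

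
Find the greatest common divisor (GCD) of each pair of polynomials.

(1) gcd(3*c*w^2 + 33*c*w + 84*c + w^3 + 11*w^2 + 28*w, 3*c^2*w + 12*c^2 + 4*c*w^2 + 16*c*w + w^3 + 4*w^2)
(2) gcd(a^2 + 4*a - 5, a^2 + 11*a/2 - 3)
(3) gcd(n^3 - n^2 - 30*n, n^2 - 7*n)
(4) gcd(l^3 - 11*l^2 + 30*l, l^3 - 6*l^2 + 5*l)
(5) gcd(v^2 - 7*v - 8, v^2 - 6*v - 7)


(1) = 3*c*w + 12*c + w^2 + 4*w
(2) = 1
(3) = gcd(n*(n - 6)*(n + 5), n*(n - 7)) = n
(4) = l^2 - 5*l
(5) = gcd((v - 8)*(v + 1), (v - 7)*(v + 1)) = v + 1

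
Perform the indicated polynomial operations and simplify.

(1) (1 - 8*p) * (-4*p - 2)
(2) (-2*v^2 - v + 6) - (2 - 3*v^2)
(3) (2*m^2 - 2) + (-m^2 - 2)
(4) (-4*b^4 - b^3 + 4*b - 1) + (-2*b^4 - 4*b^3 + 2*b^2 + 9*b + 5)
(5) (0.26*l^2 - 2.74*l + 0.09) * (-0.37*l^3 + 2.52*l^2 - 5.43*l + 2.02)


(1) = 32*p^2 + 12*p - 2
(2) = v^2 - v + 4
(3) = m^2 - 4
(4) = -6*b^4 - 5*b^3 + 2*b^2 + 13*b + 4
(5) = -0.0962*l^5 + 1.669*l^4 - 8.3499*l^3 + 15.6302*l^2 - 6.0235*l + 0.1818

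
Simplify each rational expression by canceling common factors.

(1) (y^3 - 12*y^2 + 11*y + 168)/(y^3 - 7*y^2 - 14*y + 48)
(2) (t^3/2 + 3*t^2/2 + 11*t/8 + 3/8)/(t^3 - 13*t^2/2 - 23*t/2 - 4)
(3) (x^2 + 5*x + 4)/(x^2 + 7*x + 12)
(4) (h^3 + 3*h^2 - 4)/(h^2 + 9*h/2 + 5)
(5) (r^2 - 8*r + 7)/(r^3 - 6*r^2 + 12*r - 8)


(1) = (y - 7)/(y - 2)
(2) = (2*t + 3)/(4*t - 32)
(3) = (x + 1)/(x + 3)
(4) = (2*h^2 + 2*h - 4)/(2*h + 5)
(5) = (r^2 - 8*r + 7)/(r^3 - 6*r^2 + 12*r - 8)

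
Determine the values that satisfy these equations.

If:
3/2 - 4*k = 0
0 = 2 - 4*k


Then:
No Solution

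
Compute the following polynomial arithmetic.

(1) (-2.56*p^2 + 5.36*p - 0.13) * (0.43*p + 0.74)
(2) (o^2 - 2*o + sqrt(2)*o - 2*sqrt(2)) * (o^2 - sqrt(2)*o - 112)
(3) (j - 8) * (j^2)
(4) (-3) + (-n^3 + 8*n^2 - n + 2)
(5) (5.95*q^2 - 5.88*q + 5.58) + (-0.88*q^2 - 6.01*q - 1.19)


(1) = -1.1008*p^3 + 0.4104*p^2 + 3.9105*p - 0.0962
(2) = o^4 - 2*o^3 - 114*o^2 - 112*sqrt(2)*o + 228*o + 224*sqrt(2)
(3) = j^3 - 8*j^2
(4) = -n^3 + 8*n^2 - n - 1
(5) = 5.07*q^2 - 11.89*q + 4.39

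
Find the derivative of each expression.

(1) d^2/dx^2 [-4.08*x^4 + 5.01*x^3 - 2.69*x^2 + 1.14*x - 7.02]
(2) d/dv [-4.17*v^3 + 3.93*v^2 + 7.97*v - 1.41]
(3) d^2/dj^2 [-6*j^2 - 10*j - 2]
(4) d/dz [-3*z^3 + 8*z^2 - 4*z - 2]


(1) = -48.96*x^2 + 30.06*x - 5.38
(2) = -12.51*v^2 + 7.86*v + 7.97
(3) = -12
(4) = -9*z^2 + 16*z - 4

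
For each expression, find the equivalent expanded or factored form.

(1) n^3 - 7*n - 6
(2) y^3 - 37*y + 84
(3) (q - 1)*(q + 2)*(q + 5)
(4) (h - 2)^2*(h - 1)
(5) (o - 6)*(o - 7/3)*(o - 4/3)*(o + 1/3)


(1) = (n - 3)*(n + 1)*(n + 2)
(2) = (y - 4)*(y - 3)*(y + 7)
(3) = q^3 + 6*q^2 + 3*q - 10
(4) = h^3 - 5*h^2 + 8*h - 4
(5) = o^4 - 28*o^3/3 + 197*o^2/9 - 278*o/27 - 56/9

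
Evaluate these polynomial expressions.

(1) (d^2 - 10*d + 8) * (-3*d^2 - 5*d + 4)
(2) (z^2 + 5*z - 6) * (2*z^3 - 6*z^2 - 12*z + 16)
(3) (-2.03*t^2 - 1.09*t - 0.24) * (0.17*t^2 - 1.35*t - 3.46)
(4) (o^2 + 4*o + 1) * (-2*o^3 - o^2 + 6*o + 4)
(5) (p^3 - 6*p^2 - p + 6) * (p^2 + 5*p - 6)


(1) = -3*d^4 + 25*d^3 + 30*d^2 - 80*d + 32
(2) = 2*z^5 + 4*z^4 - 54*z^3 - 8*z^2 + 152*z - 96
(3) = -0.3451*t^4 + 2.5552*t^3 + 8.4545*t^2 + 4.0954*t + 0.8304
(4) = -2*o^5 - 9*o^4 + 27*o^2 + 22*o + 4
(5) = p^5 - p^4 - 37*p^3 + 37*p^2 + 36*p - 36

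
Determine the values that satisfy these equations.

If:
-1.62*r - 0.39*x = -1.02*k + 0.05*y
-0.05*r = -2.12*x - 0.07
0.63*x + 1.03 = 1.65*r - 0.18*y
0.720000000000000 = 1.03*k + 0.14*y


Then:
k = 0.80
r = 0.53
x = -0.02
y = -0.76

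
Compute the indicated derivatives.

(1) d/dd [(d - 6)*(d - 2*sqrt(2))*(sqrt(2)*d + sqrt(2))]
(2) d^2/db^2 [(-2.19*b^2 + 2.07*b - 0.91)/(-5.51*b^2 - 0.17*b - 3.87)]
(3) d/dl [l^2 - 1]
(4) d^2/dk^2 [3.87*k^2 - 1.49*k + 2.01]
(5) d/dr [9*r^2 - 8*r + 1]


(1) = 3*sqrt(2)*d^2 - 10*sqrt(2)*d - 8*d - 6*sqrt(2) + 20
(2) = (-129.79356*b^3 - 114.427272*b^2 + 269.954736*b + 29.565992)/(167.284151*b^6 + 15.483651*b^5 + 352.958478*b^4 + 21.755087*b^3 + 247.903686*b^2 + 7.638219*b + 57.960603)
(3) = 2*l
(4) = 7.74000000000000
(5) = 18*r - 8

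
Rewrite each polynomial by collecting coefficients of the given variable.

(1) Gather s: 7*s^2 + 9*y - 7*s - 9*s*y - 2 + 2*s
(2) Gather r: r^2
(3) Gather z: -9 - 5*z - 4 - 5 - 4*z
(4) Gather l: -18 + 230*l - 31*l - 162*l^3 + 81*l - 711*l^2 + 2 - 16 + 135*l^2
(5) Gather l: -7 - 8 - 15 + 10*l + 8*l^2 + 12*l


(1) = 7*s^2 + s*(-9*y - 5) + 9*y - 2
(2) = r^2
(3) = -9*z - 18
(4) = -162*l^3 - 576*l^2 + 280*l - 32
(5) = 8*l^2 + 22*l - 30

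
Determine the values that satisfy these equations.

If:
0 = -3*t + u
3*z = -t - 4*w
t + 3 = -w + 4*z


Then:
t = 19*z/3 - 4
u = 19*z - 12
w = 1 - 7*z/3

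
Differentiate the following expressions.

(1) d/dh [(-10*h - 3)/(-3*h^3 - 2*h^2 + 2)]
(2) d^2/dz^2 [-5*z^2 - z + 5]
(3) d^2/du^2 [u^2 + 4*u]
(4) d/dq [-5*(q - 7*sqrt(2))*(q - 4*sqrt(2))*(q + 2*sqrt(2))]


(1) = (30*h^3 + 20*h^2 - h*(9*h + 4)*(10*h + 3) - 20)/(3*h^3 + 2*h^2 - 2)^2
(2) = -10
(3) = 2
(4) = -15*q^2 + 90*sqrt(2)*q - 60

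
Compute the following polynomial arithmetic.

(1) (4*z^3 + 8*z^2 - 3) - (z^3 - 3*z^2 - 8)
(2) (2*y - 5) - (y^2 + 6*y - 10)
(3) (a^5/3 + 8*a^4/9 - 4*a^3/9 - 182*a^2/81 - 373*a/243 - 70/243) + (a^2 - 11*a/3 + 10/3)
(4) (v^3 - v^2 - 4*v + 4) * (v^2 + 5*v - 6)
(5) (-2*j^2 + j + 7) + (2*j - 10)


(1) = 3*z^3 + 11*z^2 + 5
(2) = -y^2 - 4*y + 5
(3) = a^5/3 + 8*a^4/9 - 4*a^3/9 - 101*a^2/81 - 1264*a/243 + 740/243
(4) = v^5 + 4*v^4 - 15*v^3 - 10*v^2 + 44*v - 24
(5) = -2*j^2 + 3*j - 3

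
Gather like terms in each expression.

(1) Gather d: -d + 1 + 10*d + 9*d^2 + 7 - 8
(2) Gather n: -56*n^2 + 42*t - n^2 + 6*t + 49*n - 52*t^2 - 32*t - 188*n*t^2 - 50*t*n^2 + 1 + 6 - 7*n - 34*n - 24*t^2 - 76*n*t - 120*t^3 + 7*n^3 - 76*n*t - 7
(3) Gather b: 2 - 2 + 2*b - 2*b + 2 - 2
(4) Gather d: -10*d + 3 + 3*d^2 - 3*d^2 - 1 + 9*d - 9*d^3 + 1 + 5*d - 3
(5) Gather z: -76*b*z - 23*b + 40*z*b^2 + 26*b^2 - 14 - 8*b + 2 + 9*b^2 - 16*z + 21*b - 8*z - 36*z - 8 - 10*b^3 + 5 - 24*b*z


(1) = 9*d^2 + 9*d
(2) = 7*n^3 + n^2*(-50*t - 57) + n*(-188*t^2 - 152*t + 8) - 120*t^3 - 76*t^2 + 16*t
(3) = 0
(4) = -9*d^3 + 4*d
(5) = -10*b^3 + 35*b^2 - 10*b + z*(40*b^2 - 100*b - 60) - 15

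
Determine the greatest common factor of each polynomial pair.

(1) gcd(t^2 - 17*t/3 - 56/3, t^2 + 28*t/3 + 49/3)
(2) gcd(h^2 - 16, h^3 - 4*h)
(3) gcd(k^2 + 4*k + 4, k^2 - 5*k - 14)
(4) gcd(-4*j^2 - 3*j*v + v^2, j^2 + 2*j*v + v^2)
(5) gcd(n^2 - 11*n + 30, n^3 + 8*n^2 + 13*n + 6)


(1) = t + 7/3
(2) = gcd((h - 4)*(h + 4), h*(h - 2)*(h + 2)) = 1
(3) = gcd((k + 2)^2, (k - 7)*(k + 2)) = k + 2
(4) = gcd((-4*j + v)*(j + v), (j + v)^2) = j + v
(5) = gcd((n - 6)*(n - 5), (n + 1)^2*(n + 6)) = 1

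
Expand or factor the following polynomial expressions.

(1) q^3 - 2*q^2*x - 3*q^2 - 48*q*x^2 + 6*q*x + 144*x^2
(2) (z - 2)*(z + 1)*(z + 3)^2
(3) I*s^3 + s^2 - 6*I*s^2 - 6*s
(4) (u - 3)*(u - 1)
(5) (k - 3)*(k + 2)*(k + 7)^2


(1) = (q - 3)*(q - 8*x)*(q + 6*x)
(2) = z^4 + 5*z^3 + z^2 - 21*z - 18
(3) = s*(s - 6)*(I*s + 1)
(4) = u^2 - 4*u + 3
(5) = k^4 + 13*k^3 + 29*k^2 - 133*k - 294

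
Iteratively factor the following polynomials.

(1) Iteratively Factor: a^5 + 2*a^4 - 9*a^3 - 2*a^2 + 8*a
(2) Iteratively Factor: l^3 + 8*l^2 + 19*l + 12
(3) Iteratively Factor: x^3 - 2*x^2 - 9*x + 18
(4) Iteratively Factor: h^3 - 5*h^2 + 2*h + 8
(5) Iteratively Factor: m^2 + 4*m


(1) = (a + 1)*(a^4 + a^3 - 10*a^2 + 8*a) = (a + 1)*(a + 4)*(a^3 - 3*a^2 + 2*a) = (a - 1)*(a + 1)*(a + 4)*(a^2 - 2*a) = a*(a - 1)*(a + 1)*(a + 4)*(a - 2)
(2) = (l + 1)*(l^2 + 7*l + 12) = (l + 1)*(l + 3)*(l + 4)
(3) = (x - 2)*(x^2 - 9) = (x - 3)*(x - 2)*(x + 3)
(4) = (h - 4)*(h^2 - h - 2) = (h - 4)*(h + 1)*(h - 2)
(5) = (m)*(m + 4)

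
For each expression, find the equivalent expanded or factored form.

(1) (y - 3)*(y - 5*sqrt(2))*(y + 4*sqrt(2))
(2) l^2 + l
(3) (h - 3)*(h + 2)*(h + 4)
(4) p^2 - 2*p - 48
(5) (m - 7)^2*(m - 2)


(1) = y^3 - 3*y^2 - sqrt(2)*y^2 - 40*y + 3*sqrt(2)*y + 120
(2) = l*(l + 1)
(3) = h^3 + 3*h^2 - 10*h - 24
(4) = (p - 8)*(p + 6)
(5) = m^3 - 16*m^2 + 77*m - 98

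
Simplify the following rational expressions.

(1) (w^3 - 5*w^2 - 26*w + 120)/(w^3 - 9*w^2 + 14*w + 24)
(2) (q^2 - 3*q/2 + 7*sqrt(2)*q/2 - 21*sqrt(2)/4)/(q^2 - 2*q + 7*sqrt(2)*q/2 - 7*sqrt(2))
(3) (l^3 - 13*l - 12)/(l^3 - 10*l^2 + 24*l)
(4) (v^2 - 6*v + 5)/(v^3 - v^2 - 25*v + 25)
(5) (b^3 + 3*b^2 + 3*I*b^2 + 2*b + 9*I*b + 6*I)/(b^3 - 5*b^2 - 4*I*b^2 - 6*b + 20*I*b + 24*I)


(1) = (w + 5)/(w + 1)
(2) = (8*q - 12)/(8*q - 16)
(3) = (l^2 + 4*l + 3)/(l^2 - 6*l)
(4) = 1/(v + 5)
(5) = (b^2 + b*(2 + 3*I) + 6*I)/(b^2 + b*(-6 - 4*I) + 24*I)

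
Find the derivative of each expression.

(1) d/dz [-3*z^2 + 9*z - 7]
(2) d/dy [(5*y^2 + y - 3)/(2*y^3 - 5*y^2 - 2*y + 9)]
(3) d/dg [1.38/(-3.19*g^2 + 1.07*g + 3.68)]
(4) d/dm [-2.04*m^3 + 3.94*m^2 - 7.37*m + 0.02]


(1) = 9 - 6*z
(2) = (-10*y^4 - 4*y^3 + 13*y^2 + 60*y + 3)/(4*y^6 - 20*y^5 + 17*y^4 + 56*y^3 - 86*y^2 - 36*y + 81)
(3) = (8.8044*g - 1.4766)/(-3.19*g^2 + 1.07*g + 3.68)^2
(4) = -6.12*m^2 + 7.88*m - 7.37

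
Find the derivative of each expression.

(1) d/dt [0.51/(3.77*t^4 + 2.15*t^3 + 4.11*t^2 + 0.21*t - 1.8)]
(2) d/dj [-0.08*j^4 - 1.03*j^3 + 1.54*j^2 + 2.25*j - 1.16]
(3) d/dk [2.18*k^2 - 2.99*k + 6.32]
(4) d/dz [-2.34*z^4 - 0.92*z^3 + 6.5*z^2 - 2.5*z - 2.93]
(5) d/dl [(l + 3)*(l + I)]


(1) = (-7.6908*t^3 - 3.2895*t^2 - 4.1922*t - 0.1071)/(3.77*t^4 + 2.15*t^3 + 4.11*t^2 + 0.21*t - 1.8)^2
(2) = -0.32*j^3 - 3.09*j^2 + 3.08*j + 2.25
(3) = 4.36*k - 2.99
(4) = -9.36*z^3 - 2.76*z^2 + 13.0*z - 2.5
(5) = 2*l + 3 + I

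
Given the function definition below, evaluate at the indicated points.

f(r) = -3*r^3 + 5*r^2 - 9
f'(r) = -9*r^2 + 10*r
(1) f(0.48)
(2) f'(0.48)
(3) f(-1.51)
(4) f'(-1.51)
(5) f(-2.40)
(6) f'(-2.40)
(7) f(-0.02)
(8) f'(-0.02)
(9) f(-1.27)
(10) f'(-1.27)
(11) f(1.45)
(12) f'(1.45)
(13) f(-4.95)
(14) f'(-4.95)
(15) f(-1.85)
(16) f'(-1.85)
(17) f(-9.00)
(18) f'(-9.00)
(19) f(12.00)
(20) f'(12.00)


(1) = -8.18
(2) = 2.73
(3) = 12.73
(4) = -35.62
(5) = 61.27
(6) = -75.84
(7) = -9.00
(8) = -0.20
(9) = 5.21
(10) = -27.22
(11) = -7.63
(12) = -4.42
(13) = 477.37
(14) = -270.02
(15) = 27.11
(16) = -49.30
(17) = 2583.00
(18) = -819.00
(19) = -4473.00
(20) = -1176.00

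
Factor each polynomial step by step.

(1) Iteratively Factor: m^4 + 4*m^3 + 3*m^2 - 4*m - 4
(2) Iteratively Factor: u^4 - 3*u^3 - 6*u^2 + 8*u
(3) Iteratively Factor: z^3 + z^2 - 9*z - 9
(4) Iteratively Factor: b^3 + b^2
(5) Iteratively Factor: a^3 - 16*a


(1) = (m + 2)*(m^3 + 2*m^2 - m - 2) = (m + 2)^2*(m^2 - 1) = (m - 1)*(m + 2)^2*(m + 1)
(2) = (u - 1)*(u^3 - 2*u^2 - 8*u) = (u - 4)*(u - 1)*(u^2 + 2*u) = (u - 4)*(u - 1)*(u + 2)*(u)
(3) = (z + 1)*(z^2 - 9) = (z - 3)*(z + 1)*(z + 3)
(4) = (b)*(b^2 + b) = b^2*(b + 1)
(5) = (a + 4)*(a^2 - 4*a) = a*(a + 4)*(a - 4)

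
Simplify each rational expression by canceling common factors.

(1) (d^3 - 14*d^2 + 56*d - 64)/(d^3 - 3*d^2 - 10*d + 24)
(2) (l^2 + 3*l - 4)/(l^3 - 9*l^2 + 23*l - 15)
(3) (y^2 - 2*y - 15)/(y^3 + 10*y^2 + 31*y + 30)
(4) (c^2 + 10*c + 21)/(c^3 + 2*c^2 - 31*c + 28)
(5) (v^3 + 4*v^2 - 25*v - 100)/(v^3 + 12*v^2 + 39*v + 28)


(1) = (d - 8)/(d + 3)
(2) = (l + 4)/(l^2 - 8*l + 15)
(3) = (y - 5)/(y^2 + 7*y + 10)
(4) = (c + 3)/(c^2 - 5*c + 4)
(5) = (v^2 - 25)/(v^2 + 8*v + 7)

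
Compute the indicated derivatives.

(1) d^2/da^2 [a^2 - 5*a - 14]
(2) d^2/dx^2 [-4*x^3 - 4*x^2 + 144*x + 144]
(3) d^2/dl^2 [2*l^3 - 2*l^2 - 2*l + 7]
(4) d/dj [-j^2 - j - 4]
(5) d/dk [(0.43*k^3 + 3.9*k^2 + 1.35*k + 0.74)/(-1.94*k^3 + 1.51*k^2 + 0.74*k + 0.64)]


(1) = 2
(2) = -24*x - 8
(3) = 12*l - 4
(4) = -2*j - 1
(5) = (8.2153*k^4 + 5.8744*k^3 + 5.9799*k^2 + 2.7572*k + 0.3164)/(3.7636*k^6 - 5.8588*k^5 - 0.5911*k^4 - 0.2484*k^3 + 2.4804*k^2 + 0.9472*k + 0.4096)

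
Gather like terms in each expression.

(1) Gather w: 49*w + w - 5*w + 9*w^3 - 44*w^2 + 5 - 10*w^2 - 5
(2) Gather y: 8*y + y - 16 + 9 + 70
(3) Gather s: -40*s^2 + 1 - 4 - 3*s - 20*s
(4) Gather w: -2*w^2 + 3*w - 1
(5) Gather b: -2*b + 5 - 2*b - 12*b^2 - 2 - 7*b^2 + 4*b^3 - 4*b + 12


(1) = 9*w^3 - 54*w^2 + 45*w
(2) = 9*y + 63
(3) = -40*s^2 - 23*s - 3
(4) = -2*w^2 + 3*w - 1
(5) = 4*b^3 - 19*b^2 - 8*b + 15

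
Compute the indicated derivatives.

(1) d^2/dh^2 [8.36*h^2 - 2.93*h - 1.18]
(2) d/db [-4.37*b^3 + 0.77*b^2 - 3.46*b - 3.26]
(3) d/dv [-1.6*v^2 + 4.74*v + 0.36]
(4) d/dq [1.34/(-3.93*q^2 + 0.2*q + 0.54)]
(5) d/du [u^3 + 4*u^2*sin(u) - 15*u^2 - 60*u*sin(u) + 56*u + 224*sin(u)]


(1) = 16.7200000000000
(2) = -13.11*b^2 + 1.54*b - 3.46
(3) = 4.74 - 3.2*v
(4) = (10.5324*q - 0.268)/(-3.93*q^2 + 0.2*q + 0.54)^2
(5) = 4*u^2*cos(u) + 3*u^2 + 8*u*sin(u) - 60*u*cos(u) - 30*u - 60*sin(u) + 224*cos(u) + 56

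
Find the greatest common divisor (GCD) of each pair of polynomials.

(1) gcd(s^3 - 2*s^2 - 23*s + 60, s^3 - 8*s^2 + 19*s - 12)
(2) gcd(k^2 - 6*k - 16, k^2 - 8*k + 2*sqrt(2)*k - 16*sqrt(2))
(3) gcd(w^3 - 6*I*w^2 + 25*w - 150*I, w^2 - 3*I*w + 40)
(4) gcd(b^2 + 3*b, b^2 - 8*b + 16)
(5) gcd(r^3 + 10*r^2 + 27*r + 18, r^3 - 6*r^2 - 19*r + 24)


(1) = s^2 - 7*s + 12
(2) = k - 8
(3) = w + 5*I
(4) = gcd(b*(b + 3), (b - 4)^2) = 1
(5) = r + 3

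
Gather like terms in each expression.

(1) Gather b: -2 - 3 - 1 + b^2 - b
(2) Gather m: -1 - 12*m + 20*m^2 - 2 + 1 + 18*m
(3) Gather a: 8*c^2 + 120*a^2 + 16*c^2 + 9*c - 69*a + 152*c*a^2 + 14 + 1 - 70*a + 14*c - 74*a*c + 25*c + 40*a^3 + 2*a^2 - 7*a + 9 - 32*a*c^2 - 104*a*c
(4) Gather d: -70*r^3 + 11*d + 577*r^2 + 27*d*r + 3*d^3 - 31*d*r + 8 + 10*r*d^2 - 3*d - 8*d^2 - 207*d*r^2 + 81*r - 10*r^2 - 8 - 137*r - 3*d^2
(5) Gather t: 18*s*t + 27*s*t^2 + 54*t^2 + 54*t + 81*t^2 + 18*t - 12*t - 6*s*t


(1) = b^2 - b - 6
(2) = 20*m^2 + 6*m - 2
(3) = 40*a^3 + a^2*(152*c + 122) + a*(-32*c^2 - 178*c - 146) + 24*c^2 + 48*c + 24
(4) = 3*d^3 + d^2*(10*r - 11) + d*(-207*r^2 - 4*r + 8) - 70*r^3 + 567*r^2 - 56*r
(5) = t^2*(27*s + 135) + t*(12*s + 60)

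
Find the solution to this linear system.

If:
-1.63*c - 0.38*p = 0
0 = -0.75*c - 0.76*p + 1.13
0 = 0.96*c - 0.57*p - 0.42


Then:
No Solution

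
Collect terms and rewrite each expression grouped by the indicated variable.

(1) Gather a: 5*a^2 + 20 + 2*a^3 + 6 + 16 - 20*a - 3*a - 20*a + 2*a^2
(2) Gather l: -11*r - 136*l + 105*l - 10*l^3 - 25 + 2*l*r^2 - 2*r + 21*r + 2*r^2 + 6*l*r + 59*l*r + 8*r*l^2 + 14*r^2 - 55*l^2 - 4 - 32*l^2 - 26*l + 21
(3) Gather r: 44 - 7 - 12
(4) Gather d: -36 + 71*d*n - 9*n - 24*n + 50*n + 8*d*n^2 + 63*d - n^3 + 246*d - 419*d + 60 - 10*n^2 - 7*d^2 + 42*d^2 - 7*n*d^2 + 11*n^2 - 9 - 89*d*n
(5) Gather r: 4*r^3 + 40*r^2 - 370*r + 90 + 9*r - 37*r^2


(1) = 2*a^3 + 7*a^2 - 43*a + 42
(2) = -10*l^3 + l^2*(8*r - 87) + l*(2*r^2 + 65*r - 57) + 16*r^2 + 8*r - 8
(3) = 25
(4) = d^2*(35 - 7*n) + d*(8*n^2 - 18*n - 110) - n^3 + n^2 + 17*n + 15
(5) = 4*r^3 + 3*r^2 - 361*r + 90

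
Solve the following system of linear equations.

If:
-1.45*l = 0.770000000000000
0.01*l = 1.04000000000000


Then:
No Solution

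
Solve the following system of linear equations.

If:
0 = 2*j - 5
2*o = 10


Then:
j = 5/2
o = 5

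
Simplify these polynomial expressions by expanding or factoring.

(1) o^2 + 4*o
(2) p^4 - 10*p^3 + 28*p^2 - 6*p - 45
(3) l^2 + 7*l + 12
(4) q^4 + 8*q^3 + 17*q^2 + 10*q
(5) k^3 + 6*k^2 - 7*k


(1) = o*(o + 4)
(2) = (p - 5)*(p - 3)^2*(p + 1)
(3) = (l + 3)*(l + 4)
(4) = q*(q + 1)*(q + 2)*(q + 5)
(5) = k*(k - 1)*(k + 7)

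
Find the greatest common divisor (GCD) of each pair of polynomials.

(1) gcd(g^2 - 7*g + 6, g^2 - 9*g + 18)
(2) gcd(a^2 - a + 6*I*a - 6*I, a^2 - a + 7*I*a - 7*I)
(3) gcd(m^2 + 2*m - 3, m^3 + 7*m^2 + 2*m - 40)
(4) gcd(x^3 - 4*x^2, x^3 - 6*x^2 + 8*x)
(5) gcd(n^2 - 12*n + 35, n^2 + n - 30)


(1) = gcd((g - 6)*(g - 1), (g - 6)*(g - 3)) = g - 6
(2) = gcd((a - 1)*(a + 6*I), (a - 1)*(a + 7*I)) = a - 1
(3) = 1
(4) = gcd(x^2*(x - 4), x*(x - 4)*(x - 2)) = x^2 - 4*x
(5) = n - 5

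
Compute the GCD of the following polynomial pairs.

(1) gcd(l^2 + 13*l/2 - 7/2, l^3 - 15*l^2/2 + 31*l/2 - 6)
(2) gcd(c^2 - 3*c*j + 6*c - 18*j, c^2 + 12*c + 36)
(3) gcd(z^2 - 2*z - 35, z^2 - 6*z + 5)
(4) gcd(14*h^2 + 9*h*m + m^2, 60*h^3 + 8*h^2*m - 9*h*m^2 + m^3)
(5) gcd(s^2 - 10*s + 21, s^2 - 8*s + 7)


(1) = l - 1/2
(2) = c + 6
(3) = 1
(4) = gcd((2*h + m)*(7*h + m), (-6*h + m)*(-5*h + m)*(2*h + m)) = 2*h + m
(5) = s - 7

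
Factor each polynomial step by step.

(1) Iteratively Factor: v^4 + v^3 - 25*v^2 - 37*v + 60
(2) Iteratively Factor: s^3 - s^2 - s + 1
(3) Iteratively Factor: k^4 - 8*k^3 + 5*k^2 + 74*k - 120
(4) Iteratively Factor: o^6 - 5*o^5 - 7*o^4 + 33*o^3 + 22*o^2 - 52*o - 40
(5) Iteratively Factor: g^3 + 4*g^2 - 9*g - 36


(1) = (v + 3)*(v^3 - 2*v^2 - 19*v + 20) = (v - 5)*(v + 3)*(v^2 + 3*v - 4) = (v - 5)*(v + 3)*(v + 4)*(v - 1)
(2) = (s - 1)*(s^2 - 1) = (s - 1)^2*(s + 1)
(3) = (k - 4)*(k^3 - 4*k^2 - 11*k + 30) = (k - 5)*(k - 4)*(k^2 + k - 6) = (k - 5)*(k - 4)*(k - 2)*(k + 3)
(4) = (o - 2)*(o^5 - 3*o^4 - 13*o^3 + 7*o^2 + 36*o + 20) = (o - 2)*(o + 1)*(o^4 - 4*o^3 - 9*o^2 + 16*o + 20) = (o - 2)^2*(o + 1)*(o^3 - 2*o^2 - 13*o - 10) = (o - 2)^2*(o + 1)*(o + 2)*(o^2 - 4*o - 5) = (o - 2)^2*(o + 1)^2*(o + 2)*(o - 5)
(5) = (g - 3)*(g^2 + 7*g + 12) = (g - 3)*(g + 3)*(g + 4)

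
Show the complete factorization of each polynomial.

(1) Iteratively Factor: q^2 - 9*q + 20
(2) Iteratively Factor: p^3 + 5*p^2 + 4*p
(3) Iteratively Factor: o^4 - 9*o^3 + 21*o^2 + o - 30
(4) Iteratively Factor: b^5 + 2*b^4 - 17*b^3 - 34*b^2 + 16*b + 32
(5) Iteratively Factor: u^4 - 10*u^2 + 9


(1) = (q - 5)*(q - 4)
(2) = (p)*(p^2 + 5*p + 4) = p*(p + 1)*(p + 4)
(3) = (o - 5)*(o^3 - 4*o^2 + o + 6) = (o - 5)*(o - 2)*(o^2 - 2*o - 3) = (o - 5)*(o - 3)*(o - 2)*(o + 1)
(4) = (b - 1)*(b^4 + 3*b^3 - 14*b^2 - 48*b - 32) = (b - 4)*(b - 1)*(b^3 + 7*b^2 + 14*b + 8) = (b - 4)*(b - 1)*(b + 1)*(b^2 + 6*b + 8) = (b - 4)*(b - 1)*(b + 1)*(b + 2)*(b + 4)
(5) = (u - 1)*(u^3 + u^2 - 9*u - 9) = (u - 3)*(u - 1)*(u^2 + 4*u + 3) = (u - 3)*(u - 1)*(u + 3)*(u + 1)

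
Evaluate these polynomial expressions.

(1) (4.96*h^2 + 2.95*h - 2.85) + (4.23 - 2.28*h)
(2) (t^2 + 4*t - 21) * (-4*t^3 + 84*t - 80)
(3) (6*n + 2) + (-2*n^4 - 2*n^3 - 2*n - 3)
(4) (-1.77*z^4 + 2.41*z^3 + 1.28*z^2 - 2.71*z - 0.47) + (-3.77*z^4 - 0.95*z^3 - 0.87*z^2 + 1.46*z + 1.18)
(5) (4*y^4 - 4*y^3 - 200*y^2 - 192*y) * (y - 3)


(1) = 4.96*h^2 + 0.67*h + 1.38
(2) = -4*t^5 - 16*t^4 + 168*t^3 + 256*t^2 - 2084*t + 1680
(3) = -2*n^4 - 2*n^3 + 4*n - 1
(4) = -5.54*z^4 + 1.46*z^3 + 0.41*z^2 - 1.25*z + 0.71
(5) = 4*y^5 - 16*y^4 - 188*y^3 + 408*y^2 + 576*y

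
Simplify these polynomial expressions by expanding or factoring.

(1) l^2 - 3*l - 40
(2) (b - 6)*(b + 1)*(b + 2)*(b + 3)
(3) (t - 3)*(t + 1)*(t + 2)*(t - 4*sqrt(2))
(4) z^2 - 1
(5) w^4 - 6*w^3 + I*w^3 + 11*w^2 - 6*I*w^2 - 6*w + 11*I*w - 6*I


(1) = (l - 8)*(l + 5)
(2) = b^4 - 25*b^2 - 60*b - 36
(3) = t^4 - 4*sqrt(2)*t^3 - 7*t^2 - 6*t + 28*sqrt(2)*t + 24*sqrt(2)
(4) = (z - 1)*(z + 1)
(5) = (w - 3)*(w - 2)*(w - 1)*(w + I)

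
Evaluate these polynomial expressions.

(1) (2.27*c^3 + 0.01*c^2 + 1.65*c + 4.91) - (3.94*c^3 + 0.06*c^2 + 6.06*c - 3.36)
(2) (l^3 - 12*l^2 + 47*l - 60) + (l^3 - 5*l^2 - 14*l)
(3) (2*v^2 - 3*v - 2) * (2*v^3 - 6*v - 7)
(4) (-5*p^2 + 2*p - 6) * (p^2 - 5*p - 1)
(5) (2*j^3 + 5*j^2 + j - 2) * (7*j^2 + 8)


(1) = -1.67*c^3 - 0.05*c^2 - 4.41*c + 8.27
(2) = 2*l^3 - 17*l^2 + 33*l - 60
(3) = 4*v^5 - 6*v^4 - 16*v^3 + 4*v^2 + 33*v + 14
(4) = -5*p^4 + 27*p^3 - 11*p^2 + 28*p + 6
(5) = 14*j^5 + 35*j^4 + 23*j^3 + 26*j^2 + 8*j - 16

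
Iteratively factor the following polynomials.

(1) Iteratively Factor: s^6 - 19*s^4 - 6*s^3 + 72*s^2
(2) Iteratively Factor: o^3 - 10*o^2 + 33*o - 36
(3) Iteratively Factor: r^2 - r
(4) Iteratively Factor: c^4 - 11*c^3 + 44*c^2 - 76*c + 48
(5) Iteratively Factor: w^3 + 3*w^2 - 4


(1) = (s)*(s^5 - 19*s^3 - 6*s^2 + 72*s) = s*(s + 3)*(s^4 - 3*s^3 - 10*s^2 + 24*s) = s*(s - 2)*(s + 3)*(s^3 - s^2 - 12*s) = s*(s - 2)*(s + 3)^2*(s^2 - 4*s) = s*(s - 4)*(s - 2)*(s + 3)^2*(s)
(2) = (o - 3)*(o^2 - 7*o + 12) = (o - 4)*(o - 3)*(o - 3)
(3) = (r - 1)*(r)
(4) = (c - 3)*(c^3 - 8*c^2 + 20*c - 16) = (c - 4)*(c - 3)*(c^2 - 4*c + 4) = (c - 4)*(c - 3)*(c - 2)*(c - 2)
(5) = (w - 1)*(w^2 + 4*w + 4) = (w - 1)*(w + 2)*(w + 2)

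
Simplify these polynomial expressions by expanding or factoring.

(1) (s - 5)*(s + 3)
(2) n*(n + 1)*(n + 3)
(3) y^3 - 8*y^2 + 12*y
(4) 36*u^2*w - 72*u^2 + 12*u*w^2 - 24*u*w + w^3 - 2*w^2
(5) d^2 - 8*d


(1) = s^2 - 2*s - 15
(2) = n^3 + 4*n^2 + 3*n
(3) = y*(y - 6)*(y - 2)
(4) = (6*u + w)^2*(w - 2)
(5) = d*(d - 8)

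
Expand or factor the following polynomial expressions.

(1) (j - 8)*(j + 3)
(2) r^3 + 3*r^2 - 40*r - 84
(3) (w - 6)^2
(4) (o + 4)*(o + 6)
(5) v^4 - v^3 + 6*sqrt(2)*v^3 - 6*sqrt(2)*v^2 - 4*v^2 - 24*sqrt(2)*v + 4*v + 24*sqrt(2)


(1) = j^2 - 5*j - 24
(2) = (r - 6)*(r + 2)*(r + 7)
(3) = w^2 - 12*w + 36
(4) = o^2 + 10*o + 24
(5) = (v - 2)*(v - 1)*(v + 2)*(v + 6*sqrt(2))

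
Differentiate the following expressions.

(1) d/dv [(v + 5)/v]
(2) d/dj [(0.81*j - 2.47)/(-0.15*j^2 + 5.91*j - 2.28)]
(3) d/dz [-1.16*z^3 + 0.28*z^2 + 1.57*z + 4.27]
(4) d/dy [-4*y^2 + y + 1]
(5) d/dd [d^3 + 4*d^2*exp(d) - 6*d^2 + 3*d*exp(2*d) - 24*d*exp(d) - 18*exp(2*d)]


(1) = -5/v^2
(2) = (0.1215*j^2 - 0.741*j + 12.7509)/(0.0225*j^4 - 1.773*j^3 + 35.6121*j^2 - 26.9496*j + 5.1984)
(3) = -3.48*z^2 + 0.56*z + 1.57
(4) = 1 - 8*y
(5) = 4*d^2*exp(d) + 3*d^2 + 6*d*exp(2*d) - 16*d*exp(d) - 12*d - 33*exp(2*d) - 24*exp(d)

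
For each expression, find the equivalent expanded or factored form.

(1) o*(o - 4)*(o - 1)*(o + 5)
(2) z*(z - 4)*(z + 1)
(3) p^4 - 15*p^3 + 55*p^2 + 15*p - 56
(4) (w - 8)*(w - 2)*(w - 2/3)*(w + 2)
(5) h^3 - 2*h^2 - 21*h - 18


(1) = o^4 - 21*o^2 + 20*o
(2) = z^3 - 3*z^2 - 4*z
(3) = (p - 8)*(p - 7)*(p - 1)*(p + 1)
(4) = w^4 - 26*w^3/3 + 4*w^2/3 + 104*w/3 - 64/3
(5) = (h - 6)*(h + 1)*(h + 3)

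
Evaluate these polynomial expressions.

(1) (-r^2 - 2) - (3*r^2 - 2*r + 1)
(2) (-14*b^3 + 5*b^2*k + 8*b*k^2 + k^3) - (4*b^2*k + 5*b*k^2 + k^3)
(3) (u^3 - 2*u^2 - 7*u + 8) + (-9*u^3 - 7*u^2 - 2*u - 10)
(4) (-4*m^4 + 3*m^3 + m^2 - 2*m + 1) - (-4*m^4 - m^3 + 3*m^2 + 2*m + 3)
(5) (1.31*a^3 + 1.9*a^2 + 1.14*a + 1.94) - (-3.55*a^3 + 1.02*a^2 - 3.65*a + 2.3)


(1) = -4*r^2 + 2*r - 3
(2) = -14*b^3 + b^2*k + 3*b*k^2
(3) = -8*u^3 - 9*u^2 - 9*u - 2
(4) = 4*m^3 - 2*m^2 - 4*m - 2
(5) = 4.86*a^3 + 0.88*a^2 + 4.79*a - 0.36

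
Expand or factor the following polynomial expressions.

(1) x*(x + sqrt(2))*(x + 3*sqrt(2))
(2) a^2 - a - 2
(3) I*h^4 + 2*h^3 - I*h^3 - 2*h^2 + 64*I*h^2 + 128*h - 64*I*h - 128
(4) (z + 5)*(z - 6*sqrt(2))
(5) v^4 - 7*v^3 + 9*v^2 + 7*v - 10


(1) = x^3 + 4*sqrt(2)*x^2 + 6*x
(2) = (a - 2)*(a + 1)
(3) = (h - 8*I)*(h - 2*I)*(h + 8*I)*(I*h - I)
(4) = z^2 - 6*sqrt(2)*z + 5*z - 30*sqrt(2)
(5) = (v - 5)*(v - 2)*(v - 1)*(v + 1)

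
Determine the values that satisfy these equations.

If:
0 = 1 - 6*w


Then:
w = 1/6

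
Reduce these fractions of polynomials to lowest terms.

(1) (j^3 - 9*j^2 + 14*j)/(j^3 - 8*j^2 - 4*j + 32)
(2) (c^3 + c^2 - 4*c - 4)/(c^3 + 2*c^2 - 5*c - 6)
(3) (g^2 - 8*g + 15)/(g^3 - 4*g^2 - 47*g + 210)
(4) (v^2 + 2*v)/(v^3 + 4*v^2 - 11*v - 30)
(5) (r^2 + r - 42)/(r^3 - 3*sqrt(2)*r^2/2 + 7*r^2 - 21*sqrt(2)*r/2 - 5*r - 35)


(1) = (j^2 - 7*j)/(j^2 - 6*j - 16)
(2) = (c + 2)/(c + 3)
(3) = (g - 3)/(g^2 + g - 42)
(4) = v/(v^2 + 2*v - 15)
(5) = (2*r - 12)/(2*r^2 - 3*sqrt(2)*r - 10)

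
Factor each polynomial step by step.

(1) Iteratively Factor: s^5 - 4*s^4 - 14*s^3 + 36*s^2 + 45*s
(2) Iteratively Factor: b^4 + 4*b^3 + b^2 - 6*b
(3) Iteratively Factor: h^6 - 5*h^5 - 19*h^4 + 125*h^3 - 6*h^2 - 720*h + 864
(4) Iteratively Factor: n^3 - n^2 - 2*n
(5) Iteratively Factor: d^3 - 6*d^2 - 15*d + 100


(1) = (s)*(s^4 - 4*s^3 - 14*s^2 + 36*s + 45) = s*(s - 3)*(s^3 - s^2 - 17*s - 15) = s*(s - 3)*(s + 3)*(s^2 - 4*s - 5) = s*(s - 3)*(s + 1)*(s + 3)*(s - 5)
(2) = (b - 1)*(b^3 + 5*b^2 + 6*b) = (b - 1)*(b + 2)*(b^2 + 3*b) = b*(b - 1)*(b + 2)*(b + 3)
(3) = (h - 4)*(h^5 - h^4 - 23*h^3 + 33*h^2 + 126*h - 216) = (h - 4)*(h - 3)*(h^4 + 2*h^3 - 17*h^2 - 18*h + 72) = (h - 4)*(h - 3)*(h + 3)*(h^3 - h^2 - 14*h + 24) = (h - 4)*(h - 3)*(h + 3)*(h + 4)*(h^2 - 5*h + 6) = (h - 4)*(h - 3)*(h - 2)*(h + 3)*(h + 4)*(h - 3)
(4) = (n)*(n^2 - n - 2) = n*(n - 2)*(n + 1)
(5) = (d + 4)*(d^2 - 10*d + 25) = (d - 5)*(d + 4)*(d - 5)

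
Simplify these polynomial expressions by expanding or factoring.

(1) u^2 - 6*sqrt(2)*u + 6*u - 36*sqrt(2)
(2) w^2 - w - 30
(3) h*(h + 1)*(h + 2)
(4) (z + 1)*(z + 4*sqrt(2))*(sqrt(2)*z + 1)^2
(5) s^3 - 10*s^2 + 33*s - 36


(1) = (u + 6)*(u - 6*sqrt(2))
(2) = (w - 6)*(w + 5)
(3) = h^3 + 3*h^2 + 2*h
(4) = 2*z^4 + 2*z^3 + 10*sqrt(2)*z^3 + 10*sqrt(2)*z^2 + 17*z^2 + 4*sqrt(2)*z + 17*z + 4*sqrt(2)
(5) = (s - 4)*(s - 3)^2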